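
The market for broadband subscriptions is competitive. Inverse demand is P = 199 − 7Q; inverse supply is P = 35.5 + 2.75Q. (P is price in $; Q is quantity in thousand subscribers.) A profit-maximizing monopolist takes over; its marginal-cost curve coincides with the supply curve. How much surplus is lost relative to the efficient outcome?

Competitive equilibrium: 199 − 7Q = 35.5 + 2.75Q → Q* = 16.7692, P* = 81.6154.
Marginal revenue: MR = 199 − 14Q. Set MR = MC: 199 − 14Q = 35.5 + 2.75Q → Q_m = 9.7612.
Price P_m = 199 − 7·9.7612 = 130.6716; MC(Q_m) = 35.5 + 2.75·9.7612 = 62.3433.
Competitive Q* = 16.7692, so ΔQ = 7.008; wedge = 130.6716 − 62.3433 = 68.3283.
The triangle = ½ × 7.008 × 68.3283 = $239.42 thousand.

$239.42 thousand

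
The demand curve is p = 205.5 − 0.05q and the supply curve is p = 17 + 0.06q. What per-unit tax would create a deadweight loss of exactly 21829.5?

Competitive equilibrium: 205.5 − 0.05q = 17 + 0.06q → q* = 1713.6364, p* = 119.8182.
A tax t gives Δq = t/0.11 and wedge t, so DWL = t²/0.22.
t²/0.22 = 21829.5 → t² = 4802.49 → t = 69.3.

69.3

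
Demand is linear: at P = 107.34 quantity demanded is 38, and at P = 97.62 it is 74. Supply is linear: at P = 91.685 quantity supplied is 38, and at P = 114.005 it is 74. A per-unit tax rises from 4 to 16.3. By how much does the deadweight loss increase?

140.28

Demand slope = (97.62 − 107.34)/(74 − 38) = −0.27, so P = 117.6 − 0.27Q.
Supply slope = (114.005 − 91.685)/(74 − 38) = 0.62, so P = 68.125 + 0.62Q.
Competitive equilibrium: 117.6 − 0.27Q = 68.125 + 0.62Q → Q* = 55.5899, P* = 102.5907.
For a per-unit tax t: ΔQ = t/0.89, so DWL = ½·t·(t/0.89) = t²/1.78.
At t = 4: DWL = 8.989. At t = 16.3: DWL = 149.264.
Increase = 149.264 − 8.989 = 140.28.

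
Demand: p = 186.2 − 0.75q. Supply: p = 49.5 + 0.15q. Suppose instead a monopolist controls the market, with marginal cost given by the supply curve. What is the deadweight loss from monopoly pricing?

2144.96

Competitive equilibrium: 186.2 − 0.75q = 49.5 + 0.15q → q* = 151.8889, p* = 72.2833.
Marginal revenue: MR = 186.2 − 1.5q. Set MR = MC: 186.2 − 1.5q = 49.5 + 0.15q → q_m = 82.8485.
Price p_m = 186.2 − 0.75·82.8485 = 124.0636; MC(q_m) = 49.5 + 0.15·82.8485 = 61.9273.
Competitive q* = 151.8889, so Δq = 69.0404; wedge = 124.0636 − 61.9273 = 62.1363.
DWL = ½ × 69.0404 × 62.1363 = 2144.96.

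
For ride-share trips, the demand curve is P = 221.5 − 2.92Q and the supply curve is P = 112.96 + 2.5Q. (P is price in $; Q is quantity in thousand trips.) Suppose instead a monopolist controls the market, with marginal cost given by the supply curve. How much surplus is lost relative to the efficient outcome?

Competitive equilibrium: 221.5 − 2.92Q = 112.96 + 2.5Q → Q* = 20.0258, P* = 163.0246.
Marginal revenue: MR = 221.5 − 5.84Q. Set MR = MC: 221.5 − 5.84Q = 112.96 + 2.5Q → Q_m = 13.0144.
Price P_m = 221.5 − 2.92·13.0144 = 183.498; MC(Q_m) = 112.96 + 2.5·13.0144 = 145.496.
Competitive Q* = 20.0258, so ΔQ = 7.0114; wedge = 183.498 − 145.496 = 38.002.
Deadweight loss = ½ × 7.0114 × 38.002 = $133.22 thousand.

$133.22 thousand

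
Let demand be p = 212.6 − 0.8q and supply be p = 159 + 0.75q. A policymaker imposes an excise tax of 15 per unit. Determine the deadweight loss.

Competitive equilibrium: 212.6 − 0.8q = 159 + 0.75q → q* = 34.5806, p* = 184.9355.
With the tax, the buyer price exceeds the seller price by 15: (212.6 − 0.8q) − (159 + 0.75q) = 15 → q' = 24.9032.
Δq = 34.5806 − 24.9032 = 9.6774; the wedge equals the tax, 15.
Welfare loss = ½ × 9.6774 × 15 = 72.58.

72.58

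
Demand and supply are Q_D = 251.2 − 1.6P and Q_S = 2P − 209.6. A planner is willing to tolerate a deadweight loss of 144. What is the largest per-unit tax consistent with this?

In inverse form: demand P = 157 − 0.625Q, supply P = 104.8 + 0.5Q.
Competitive equilibrium: 157 − 0.625Q = 104.8 + 0.5Q → Q* = 46.4, P* = 128.
A tax t gives ΔQ = t/1.125 and wedge t, so DWL = t²/2.25.
t²/2.25 = 144 → t² = 324 → t = 18.

18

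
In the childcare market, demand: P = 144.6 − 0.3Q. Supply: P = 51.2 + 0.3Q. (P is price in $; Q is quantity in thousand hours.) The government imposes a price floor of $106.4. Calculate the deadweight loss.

$240.83 thousand

Competitive equilibrium: 144.6 − 0.3Q = 51.2 + 0.3Q → Q* = 155.6667, P* = 97.9.
At the floor P = 106.4, quantity demanded = (144.6 − 106.4)/0.3 = 127.3333.
Sellers' marginal cost at Q' = 127.3333: 51.2 + 0.3·127.3333 = 89.4.
ΔQ = 155.6667 − 127.3333 = 28.3334; wedge = 106.4 − 89.4 = 17.
DWL = ½ × 28.3334 × 17 = $240.83 thousand.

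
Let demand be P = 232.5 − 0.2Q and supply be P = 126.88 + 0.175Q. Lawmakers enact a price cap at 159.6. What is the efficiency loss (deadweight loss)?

Competitive equilibrium: 232.5 − 0.2Q = 126.88 + 0.175Q → Q* = 281.6533, P* = 176.1693.
At the ceiling P = 159.6, quantity supplied = (159.6 − 126.88)/0.175 = 186.9714.
Willingness to pay at Q' = 186.9714: 232.5 − 0.2·186.9714 = 195.1057.
ΔQ = 281.6533 − 186.9714 = 94.6819; wedge = 195.1057 − 159.6 = 35.5057.
The triangle = ½ × 94.6819 × 35.5057 = 1680.87.

1680.87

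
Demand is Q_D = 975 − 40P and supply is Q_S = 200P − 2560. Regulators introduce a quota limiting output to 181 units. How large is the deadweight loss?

In inverse form: demand P = 24.375 − 0.025Q, supply P = 12.8 + 0.005Q.
Competitive equilibrium: 24.375 − 0.025Q = 12.8 + 0.005Q → Q* = 385.8333, P* = 14.7292.
At Q = 181: demand price = 24.375 − 0.025·181 = 19.85; supply price = 12.8 + 0.005·181 = 13.705.
ΔQ = 385.8333 − 181 = 204.8333; wedge = 19.85 − 13.705 = 6.145.
DWL = ½ × 204.8333 × 6.145 = 629.35.

629.35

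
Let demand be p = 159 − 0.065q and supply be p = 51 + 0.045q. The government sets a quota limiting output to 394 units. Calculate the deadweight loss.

19004.16

Competitive equilibrium: 159 − 0.065q = 51 + 0.045q → q* = 981.8182, p* = 95.1818.
At q = 394: demand price = 159 − 0.065·394 = 133.39; supply price = 51 + 0.045·394 = 68.73.
Δq = 981.8182 − 394 = 587.8182; wedge = 133.39 − 68.73 = 64.66.
The triangle = ½ × 587.8182 × 64.66 = 19004.16.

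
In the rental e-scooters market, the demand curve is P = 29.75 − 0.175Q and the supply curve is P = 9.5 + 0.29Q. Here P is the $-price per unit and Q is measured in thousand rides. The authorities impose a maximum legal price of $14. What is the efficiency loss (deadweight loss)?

$182.69 thousand

Competitive equilibrium: 29.75 − 0.175Q = 9.5 + 0.29Q → Q* = 43.5484, P* = 22.129.
At the ceiling P = 14, quantity supplied = (14 − 9.5)/0.29 = 15.5172.
Willingness to pay at Q' = 15.5172: 29.75 − 0.175·15.5172 = 27.0345.
ΔQ = 43.5484 − 15.5172 = 28.0312; wedge = 27.0345 − 14 = 13.0345.
The triangle = ½ × 28.0312 × 13.0345 = $182.69 thousand.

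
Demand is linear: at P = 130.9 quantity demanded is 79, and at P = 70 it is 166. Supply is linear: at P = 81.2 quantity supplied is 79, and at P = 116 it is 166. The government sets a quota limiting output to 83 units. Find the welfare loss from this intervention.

932.77

Demand slope = (70 − 130.9)/(166 − 79) = −0.7, so P = 186.2 − 0.7Q.
Supply slope = (116 − 81.2)/(166 − 79) = 0.4, so P = 49.6 + 0.4Q.
Competitive equilibrium: 186.2 − 0.7Q = 49.6 + 0.4Q → Q* = 124.1818, P* = 99.2727.
At Q = 83: demand price = 186.2 − 0.7·83 = 128.1; supply price = 49.6 + 0.4·83 = 82.8.
ΔQ = 124.1818 − 83 = 41.1818; wedge = 128.1 − 82.8 = 45.3.
Deadweight loss = ½ × 41.1818 × 45.3 = 932.77.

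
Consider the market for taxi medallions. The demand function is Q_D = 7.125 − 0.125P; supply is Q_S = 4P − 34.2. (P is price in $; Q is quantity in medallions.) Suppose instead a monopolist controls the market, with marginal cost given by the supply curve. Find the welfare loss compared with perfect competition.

In inverse form: demand P = 57 − 8Q, supply P = 8.55 + 0.25Q.
Competitive equilibrium: 57 − 8Q = 8.55 + 0.25Q → Q* = 5.8727, P* = 10.0182.
Marginal revenue: MR = 57 − 16Q. Set MR = MC: 57 − 16Q = 8.55 + 0.25Q → Q_m = 2.9815.
Price P_m = 57 − 8·2.9815 = 33.148; MC(Q_m) = 8.55 + 0.25·2.9815 = 9.2954.
Competitive Q* = 5.8727, so ΔQ = 2.8912; wedge = 33.148 − 9.2954 = 23.8526.
The triangle = ½ × 2.8912 × 23.8526 = $34.48.

$34.48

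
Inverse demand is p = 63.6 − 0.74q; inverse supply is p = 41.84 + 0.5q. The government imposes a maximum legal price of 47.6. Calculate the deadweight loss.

Competitive equilibrium: 63.6 − 0.74q = 41.84 + 0.5q → q* = 17.5484, p* = 50.6142.
At the ceiling p = 47.6, quantity supplied = (47.6 − 41.84)/0.5 = 11.52.
Willingness to pay at q' = 11.52: 63.6 − 0.74·11.52 = 55.0752.
Δq = 17.5484 − 11.52 = 6.0284; wedge = 55.0752 − 47.6 = 7.4752.
Welfare loss = ½ × 6.0284 × 7.4752 = 22.53.

22.53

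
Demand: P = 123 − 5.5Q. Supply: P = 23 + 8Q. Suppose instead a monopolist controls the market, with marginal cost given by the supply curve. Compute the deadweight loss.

Competitive equilibrium: 123 − 5.5Q = 23 + 8Q → Q* = 7.40741, P* = 82.25926.
Marginal revenue: MR = 123 − 11Q. Set MR = MC: 123 − 11Q = 23 + 8Q → Q_m = 5.26316.
Price P_m = 123 − 5.5·5.26316 = 94.05262; MC(Q_m) = 23 + 8·5.26316 = 65.10528.
Competitive Q* = 7.40741, so ΔQ = 2.14425; wedge = 94.05262 − 65.10528 = 28.94734.
DWL = ½ × 2.14425 × 28.94734 = 31.04.

31.04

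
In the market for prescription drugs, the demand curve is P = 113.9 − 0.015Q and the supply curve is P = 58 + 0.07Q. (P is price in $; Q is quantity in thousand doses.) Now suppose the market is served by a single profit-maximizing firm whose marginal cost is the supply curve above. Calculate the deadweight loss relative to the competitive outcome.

$413.58 thousand

Competitive equilibrium: 113.9 − 0.015Q = 58 + 0.07Q → Q* = 657.6471, P* = 104.0353.
Marginal revenue: MR = 113.9 − 0.03Q. Set MR = MC: 113.9 − 0.03Q = 58 + 0.07Q → Q_m = 559.
Price P_m = 113.9 − 0.015·559 = 105.515; MC(Q_m) = 58 + 0.07·559 = 97.13.
Competitive Q* = 657.6471, so ΔQ = 98.6471; wedge = 105.515 − 97.13 = 8.385.
Deadweight loss = ½ × 98.6471 × 8.385 = $413.58 thousand.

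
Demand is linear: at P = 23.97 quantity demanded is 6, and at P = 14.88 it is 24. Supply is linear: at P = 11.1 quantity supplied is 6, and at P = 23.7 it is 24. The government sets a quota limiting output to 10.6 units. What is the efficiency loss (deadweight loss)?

Demand slope = (14.88 − 23.97)/(24 − 6) = −0.505, so P = 27 − 0.505Q.
Supply slope = (23.7 − 11.1)/(24 − 6) = 0.7, so P = 6.9 + 0.7Q.
Competitive equilibrium: 27 − 0.505Q = 6.9 + 0.7Q → Q* = 16.6805, P* = 18.5763.
At Q = 10.6: demand price = 27 − 0.505·10.6 = 21.647; supply price = 6.9 + 0.7·10.6 = 14.32.
ΔQ = 16.6805 − 10.6 = 6.0805; wedge = 21.647 − 14.32 = 7.327.
Welfare loss = ½ × 6.0805 × 7.327 = 22.28.

22.28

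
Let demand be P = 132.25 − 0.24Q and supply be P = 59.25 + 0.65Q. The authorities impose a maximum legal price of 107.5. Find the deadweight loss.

Competitive equilibrium: 132.25 − 0.24Q = 59.25 + 0.65Q → Q* = 82.0225, P* = 112.5646.
At the ceiling P = 107.5, quantity supplied = (107.5 − 59.25)/0.65 = 74.2308.
Willingness to pay at Q' = 74.2308: 132.25 − 0.24·74.2308 = 114.4346.
ΔQ = 82.0225 − 74.2308 = 7.7917; wedge = 114.4346 − 107.5 = 6.9346.
DWL = ½ × 7.7917 × 6.9346 = 27.02.

27.02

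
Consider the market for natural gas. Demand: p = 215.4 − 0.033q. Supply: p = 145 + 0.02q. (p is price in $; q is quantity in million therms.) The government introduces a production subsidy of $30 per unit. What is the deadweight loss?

Competitive equilibrium: 215.4 − 0.033q = 145 + 0.02q → q* = 1328.3019, p* = 171.566.
The subsidy lowers effective supply by 30: p = 115 + 0.02q.
New quantity: 215.4 − 0.033q = 115 + 0.02q → q' = 1894.3396.
Overproduction Δq = 1894.3396 − 1328.3019 = 566.0377; wedge = subsidy = 30.
Deadweight loss = ½ × 566.0377 × 30 = $8490.57 million.

$8490.57 million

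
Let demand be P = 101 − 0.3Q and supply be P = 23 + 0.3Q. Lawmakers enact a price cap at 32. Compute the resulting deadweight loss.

Competitive equilibrium: 101 − 0.3Q = 23 + 0.3Q → Q* = 130, P* = 62.
At the ceiling P = 32, quantity supplied = (32 − 23)/0.3 = 30.
Willingness to pay at Q' = 30: 101 − 0.3·30 = 92.
ΔQ = 130 − 30 = 100; wedge = 92 − 32 = 60.
DWL = ½ × 100 × 60 = 3000.

3000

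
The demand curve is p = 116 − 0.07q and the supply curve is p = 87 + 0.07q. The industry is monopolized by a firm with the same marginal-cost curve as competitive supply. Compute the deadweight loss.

Competitive equilibrium: 116 − 0.07q = 87 + 0.07q → q* = 207.1429, p* = 101.5.
Marginal revenue: MR = 116 − 0.14q. Set MR = MC: 116 − 0.14q = 87 + 0.07q → q_m = 138.0952.
Price p_m = 116 − 0.07·138.0952 = 106.3333; MC(q_m) = 87 + 0.07·138.0952 = 96.6667.
Competitive q* = 207.1429, so Δq = 69.0477; wedge = 106.3333 − 96.6667 = 9.6666.
The triangle = ½ × 69.0477 × 9.6666 = 333.73.

333.73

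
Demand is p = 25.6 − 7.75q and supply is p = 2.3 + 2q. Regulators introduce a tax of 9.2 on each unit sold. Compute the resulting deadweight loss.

4.34

Competitive equilibrium: 25.6 − 7.75q = 2.3 + 2q → q* = 2.3897, p* = 7.0795.
With the tax, the buyer price exceeds the seller price by 9.2: (25.6 − 7.75q) − (2.3 + 2q) = 9.2 → q' = 1.4462.
Δq = 2.3897 − 1.4462 = 0.9435; the wedge equals the tax, 9.2.
DWL = ½ × 0.9435 × 9.2 = 4.34.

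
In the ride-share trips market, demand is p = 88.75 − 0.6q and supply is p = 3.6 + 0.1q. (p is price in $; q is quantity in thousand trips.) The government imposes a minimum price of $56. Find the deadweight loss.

Competitive equilibrium: 88.75 − 0.6q = 3.6 + 0.1q → q* = 121.64286, p* = 15.76429.
At the floor p = 56, quantity demanded = (88.75 − 56)/0.6 = 54.58333.
Sellers' marginal cost at q' = 54.58333: 3.6 + 0.1·54.58333 = 9.05833.
Δq = 121.64286 − 54.58333 = 67.05953; wedge = 56 − 9.05833 = 46.94167.
The triangle = ½ × 67.05953 × 46.94167 = $1573.94 thousand.

$1573.94 thousand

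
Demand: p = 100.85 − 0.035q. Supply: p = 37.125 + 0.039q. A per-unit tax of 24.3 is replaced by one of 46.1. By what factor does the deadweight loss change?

Competitive equilibrium: 100.85 − 0.035q = 37.125 + 0.039q → q* = 861.1486, p* = 70.7098.
For a per-unit tax t: Δq = t/0.074, so DWL = ½·t·(t/0.074) = t²/0.148.
At t = 24.3: DWL = 3989.797. At t = 46.1: DWL = 14359.527.
Ratio = (46.1/24.3)² = 3.599.

3.599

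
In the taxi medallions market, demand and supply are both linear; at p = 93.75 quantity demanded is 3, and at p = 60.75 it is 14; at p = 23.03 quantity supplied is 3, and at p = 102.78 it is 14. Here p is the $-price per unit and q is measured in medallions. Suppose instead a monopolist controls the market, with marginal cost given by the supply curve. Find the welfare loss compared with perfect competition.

Demand slope = (60.75 − 93.75)/(14 − 3) = −3, so p = 102.75 − 3q.
Supply slope = (102.78 − 23.03)/(14 − 3) = 7.25, so p = 1.28 + 7.25q.
Competitive equilibrium: 102.75 − 3q = 1.28 + 7.25q → q* = 9.8995, p* = 73.0515.
Marginal revenue: MR = 102.75 − 6q. Set MR = MC: 102.75 − 6q = 1.28 + 7.25q → q_m = 7.6581.
Price p_m = 102.75 − 3·7.6581 = 79.7757; MC(q_m) = 1.28 + 7.25·7.6581 = 56.8012.
Competitive q* = 9.8995, so Δq = 2.2414; wedge = 79.7757 − 56.8012 = 22.9745.
Welfare loss = ½ × 2.2414 × 22.9745 = $25.75.

$25.75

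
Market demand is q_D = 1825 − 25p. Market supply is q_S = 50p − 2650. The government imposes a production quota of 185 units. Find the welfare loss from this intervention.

In inverse form: demand p = 73 − 0.04q, supply p = 53 + 0.02q.
Competitive equilibrium: 73 − 0.04q = 53 + 0.02q → q* = 333.3333, p* = 59.6667.
At q = 185: demand price = 73 − 0.04·185 = 65.6; supply price = 53 + 0.02·185 = 56.7.
Δq = 333.3333 − 185 = 148.3333; wedge = 65.6 − 56.7 = 8.9.
DWL = ½ × 148.3333 × 8.9 = 660.08.

660.08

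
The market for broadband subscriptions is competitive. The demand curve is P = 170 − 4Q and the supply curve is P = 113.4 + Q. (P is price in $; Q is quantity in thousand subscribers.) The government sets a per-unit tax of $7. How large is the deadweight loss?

Competitive equilibrium: 170 − 4Q = 113.4 + Q → Q* = 11.32, P* = 124.72.
With the tax, the buyer price exceeds the seller price by 7: (170 − 4Q) − (113.4 + Q) = 7 → Q' = 9.92.
ΔQ = 11.32 − 9.92 = 1.4; the wedge equals the tax, 7.
Welfare loss = ½ × 1.4 × 7 = $4.90 thousand.

$4.90 thousand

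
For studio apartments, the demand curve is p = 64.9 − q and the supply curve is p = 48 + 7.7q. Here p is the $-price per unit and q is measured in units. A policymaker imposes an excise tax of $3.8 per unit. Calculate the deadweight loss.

Competitive equilibrium: 64.9 − q = 48 + 7.7q → q* = 1.9425, p* = 62.9575.
With the tax, the buyer price exceeds the seller price by 3.8: (64.9 − q) − (48 + 7.7q) = 3.8 → q' = 1.5057.
Δq = 1.9425 − 1.5057 = 0.4368; the wedge equals the tax, 3.8.
Welfare loss = ½ × 0.4368 × 3.8 = $0.83.

$0.83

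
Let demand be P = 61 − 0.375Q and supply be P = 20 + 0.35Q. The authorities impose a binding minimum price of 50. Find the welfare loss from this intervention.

268.55

Competitive equilibrium: 61 − 0.375Q = 20 + 0.35Q → Q* = 56.5517, P* = 39.7931.
At the floor P = 50, quantity demanded = (61 − 50)/0.375 = 29.3333.
Sellers' marginal cost at Q' = 29.3333: 20 + 0.35·29.3333 = 30.2667.
ΔQ = 56.5517 − 29.3333 = 27.2184; wedge = 50 − 30.2667 = 19.7333.
The triangle = ½ × 27.2184 × 19.7333 = 268.55.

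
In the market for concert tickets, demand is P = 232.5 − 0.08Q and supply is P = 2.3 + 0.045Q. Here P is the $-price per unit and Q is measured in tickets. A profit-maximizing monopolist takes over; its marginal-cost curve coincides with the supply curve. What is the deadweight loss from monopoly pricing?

Competitive equilibrium: 232.5 − 0.08Q = 2.3 + 0.045Q → Q* = 1841.6, P* = 85.172.
Marginal revenue: MR = 232.5 − 0.16Q. Set MR = MC: 232.5 − 0.16Q = 2.3 + 0.045Q → Q_m = 1122.926829.
Price P_m = 232.5 − 0.08·1122.926829 = 142.665854; MC(Q_m) = 2.3 + 0.045·1122.926829 = 52.831707.
Competitive Q* = 1841.6, so ΔQ = 718.673171; wedge = 142.665854 − 52.831707 = 89.834147.
The triangle = ½ × 718.673171 × 89.834147 = $32280.70.

$32280.70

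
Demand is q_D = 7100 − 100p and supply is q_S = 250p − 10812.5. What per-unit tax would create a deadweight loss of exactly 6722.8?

13.72

In inverse form: demand p = 71 − 0.01q, supply p = 43.25 + 0.004q.
Competitive equilibrium: 71 − 0.01q = 43.25 + 0.004q → q* = 1982.1429, p* = 51.1786.
A tax t gives Δq = t/0.014 and wedge t, so DWL = t²/0.028.
t²/0.028 = 6722.8 → t² = 188.2384 → t = 13.72.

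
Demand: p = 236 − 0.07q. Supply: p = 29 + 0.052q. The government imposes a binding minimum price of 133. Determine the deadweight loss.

Competitive equilibrium: 236 − 0.07q = 29 + 0.052q → q* = 1696.72131, p* = 117.22951.
At the floor p = 133, quantity demanded = (236 − 133)/0.07 = 1471.42857.
Sellers' marginal cost at q' = 1471.42857: 29 + 0.052·1471.42857 = 105.51429.
Δq = 1696.72131 − 1471.42857 = 225.29274; wedge = 133 − 105.51429 = 27.48571.
Deadweight loss = ½ × 225.29274 × 27.48571 = 3096.17.

3096.17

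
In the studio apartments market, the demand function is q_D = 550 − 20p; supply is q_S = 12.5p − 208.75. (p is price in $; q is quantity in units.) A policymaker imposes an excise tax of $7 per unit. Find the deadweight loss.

$188.46

In inverse form: demand p = 27.5 − 0.05q, supply p = 16.7 + 0.08q.
Competitive equilibrium: 27.5 − 0.05q = 16.7 + 0.08q → q* = 83.0769, p* = 23.3462.
With the tax, the buyer price exceeds the seller price by 7: (27.5 − 0.05q) − (16.7 + 0.08q) = 7 → q' = 29.2308.
Δq = 83.0769 − 29.2308 = 53.8461; the wedge equals the tax, 7.
Welfare loss = ½ × 53.8461 × 7 = $188.46.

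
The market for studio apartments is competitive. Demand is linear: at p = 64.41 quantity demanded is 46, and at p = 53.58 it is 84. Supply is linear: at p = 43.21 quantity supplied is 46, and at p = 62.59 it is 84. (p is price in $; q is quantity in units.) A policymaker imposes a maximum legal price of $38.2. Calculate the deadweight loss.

Demand slope = (53.58 − 64.41)/(84 − 46) = −0.285, so p = 77.52 − 0.285q.
Supply slope = (62.59 − 43.21)/(84 − 46) = 0.51, so p = 19.75 + 0.51q.
Competitive equilibrium: 77.52 − 0.285q = 19.75 + 0.51q → q* = 72.6667, p* = 56.81.
At the ceiling p = 38.2, quantity supplied = (38.2 − 19.75)/0.51 = 36.1765.
Willingness to pay at q' = 36.1765: 77.52 − 0.285·36.1765 = 67.2097.
Δq = 72.6667 − 36.1765 = 36.4902; wedge = 67.2097 − 38.2 = 29.0097.
Deadweight loss = ½ × 36.4902 × 29.0097 = $529.28.

$529.28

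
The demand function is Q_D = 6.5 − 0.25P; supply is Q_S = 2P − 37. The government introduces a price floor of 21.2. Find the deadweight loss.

0.49

In inverse form: demand P = 26 − 4Q, supply P = 18.5 + 0.5Q.
Competitive equilibrium: 26 − 4Q = 18.5 + 0.5Q → Q* = 1.6667, P* = 19.3333.
At the floor P = 21.2, quantity demanded = (26 − 21.2)/4 = 1.2.
Sellers' marginal cost at Q' = 1.2: 18.5 + 0.5·1.2 = 19.1.
ΔQ = 1.6667 − 1.2 = 0.4667; wedge = 21.2 − 19.1 = 2.1.
DWL = ½ × 0.4667 × 2.1 = 0.49.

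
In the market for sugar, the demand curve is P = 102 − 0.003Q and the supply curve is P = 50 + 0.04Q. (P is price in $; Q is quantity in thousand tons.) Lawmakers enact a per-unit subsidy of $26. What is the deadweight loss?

$7860.47 thousand

Competitive equilibrium: 102 − 0.003Q = 50 + 0.04Q → Q* = 1209.3023, P* = 98.3721.
The subsidy lowers effective supply by 26: P = 24 + 0.04Q.
New quantity: 102 − 0.003Q = 24 + 0.04Q → Q' = 1813.9535.
Overproduction ΔQ = 1813.9535 − 1209.3023 = 604.6512; wedge = subsidy = 26.
The triangle = ½ × 604.6512 × 26 = $7860.47 thousand.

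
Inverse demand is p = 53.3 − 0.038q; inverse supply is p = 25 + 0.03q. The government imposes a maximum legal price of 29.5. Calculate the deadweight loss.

Competitive equilibrium: 53.3 − 0.038q = 25 + 0.03q → q* = 416.1765, p* = 37.4853.
At the ceiling p = 29.5, quantity supplied = (29.5 − 25)/0.03 = 150.
Willingness to pay at q' = 150: 53.3 − 0.038·150 = 47.6.
Δq = 416.1765 − 150 = 266.1765; wedge = 47.6 − 29.5 = 18.1.
DWL = ½ × 266.1765 × 18.1 = 2408.90.

2408.90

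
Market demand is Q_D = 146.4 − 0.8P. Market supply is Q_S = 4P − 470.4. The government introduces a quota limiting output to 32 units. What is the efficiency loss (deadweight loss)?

In inverse form: demand P = 183 − 1.25Q, supply P = 117.6 + 0.25Q.
Competitive equilibrium: 183 − 1.25Q = 117.6 + 0.25Q → Q* = 43.6, P* = 128.5.
At Q = 32: demand price = 183 − 1.25·32 = 143; supply price = 117.6 + 0.25·32 = 125.6.
ΔQ = 43.6 − 32 = 11.6; wedge = 143 − 125.6 = 17.4.
The triangle = ½ × 11.6 × 17.4 = 100.92.

100.92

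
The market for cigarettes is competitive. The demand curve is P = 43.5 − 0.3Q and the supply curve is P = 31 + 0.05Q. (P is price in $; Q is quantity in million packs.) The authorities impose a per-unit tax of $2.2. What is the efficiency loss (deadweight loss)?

$6.91 million

Competitive equilibrium: 43.5 − 0.3Q = 31 + 0.05Q → Q* = 35.7143, P* = 32.7857.
With the tax, the buyer price exceeds the seller price by 2.2: (43.5 − 0.3Q) − (31 + 0.05Q) = 2.2 → Q' = 29.4286.
ΔQ = 35.7143 − 29.4286 = 6.2857; the wedge equals the tax, 2.2.
The triangle = ½ × 6.2857 × 2.2 = $6.91 million.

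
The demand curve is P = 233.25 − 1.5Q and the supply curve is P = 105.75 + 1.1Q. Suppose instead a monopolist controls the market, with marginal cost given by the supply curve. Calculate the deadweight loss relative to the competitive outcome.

Competitive equilibrium: 233.25 − 1.5Q = 105.75 + 1.1Q → Q* = 49.0385, P* = 159.6923.
Marginal revenue: MR = 233.25 − 3Q. Set MR = MC: 233.25 − 3Q = 105.75 + 1.1Q → Q_m = 31.0976.
Price P_m = 233.25 − 1.5·31.0976 = 186.6036; MC(Q_m) = 105.75 + 1.1·31.0976 = 139.9574.
Competitive Q* = 49.0385, so ΔQ = 17.9409; wedge = 186.6036 − 139.9574 = 46.6462.
The triangle = ½ × 17.9409 × 46.6462 = 418.44.

418.44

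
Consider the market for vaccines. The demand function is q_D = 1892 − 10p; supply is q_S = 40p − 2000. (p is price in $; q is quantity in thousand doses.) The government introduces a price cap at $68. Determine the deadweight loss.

In inverse form: demand p = 189.2 − 0.1q, supply p = 50 + 0.025q.
Competitive equilibrium: 189.2 − 0.1q = 50 + 0.025q → q* = 1113.6, p* = 77.84.
At the ceiling p = 68, quantity supplied = (68 − 50)/0.025 = 720.
Willingness to pay at q' = 720: 189.2 − 0.1·720 = 117.2.
Δq = 1113.6 − 720 = 393.6; wedge = 117.2 − 68 = 49.2.
DWL = ½ × 393.6 × 49.2 = $9682.56 thousand.

$9682.56 thousand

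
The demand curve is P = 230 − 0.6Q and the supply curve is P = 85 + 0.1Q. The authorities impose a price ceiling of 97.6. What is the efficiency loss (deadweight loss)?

Competitive equilibrium: 230 − 0.6Q = 85 + 0.1Q → Q* = 207.1429, P* = 105.7143.
At the ceiling P = 97.6, quantity supplied = (97.6 − 85)/0.1 = 126.
Willingness to pay at Q' = 126: 230 − 0.6·126 = 154.4.
ΔQ = 207.1429 − 126 = 81.1429; wedge = 154.4 − 97.6 = 56.8.
DWL = ½ × 81.1429 × 56.8 = 2304.46.

2304.46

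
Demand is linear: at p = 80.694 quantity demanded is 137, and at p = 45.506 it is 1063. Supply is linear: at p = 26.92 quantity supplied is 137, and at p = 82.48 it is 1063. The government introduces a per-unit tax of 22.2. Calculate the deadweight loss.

2514.49

Demand slope = (45.506 − 80.694)/(1063 − 137) = −0.038, so p = 85.9 − 0.038q.
Supply slope = (82.48 − 26.92)/(1063 − 137) = 0.06, so p = 18.7 + 0.06q.
Competitive equilibrium: 85.9 − 0.038q = 18.7 + 0.06q → q* = 685.7143, p* = 59.8429.
With the tax, the buyer price exceeds the seller price by 22.2: (85.9 − 0.038q) − (18.7 + 0.06q) = 22.2 → q' = 459.1837.
Δq = 685.7143 − 459.1837 = 226.5306; the wedge equals the tax, 22.2.
The triangle = ½ × 226.5306 × 22.2 = 2514.49.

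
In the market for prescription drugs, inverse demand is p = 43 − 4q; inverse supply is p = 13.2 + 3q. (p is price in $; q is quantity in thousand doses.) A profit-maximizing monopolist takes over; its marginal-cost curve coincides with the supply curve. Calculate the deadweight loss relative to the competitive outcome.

$8.39 thousand

Competitive equilibrium: 43 − 4q = 13.2 + 3q → q* = 4.2571, p* = 25.9714.
Marginal revenue: MR = 43 − 8q. Set MR = MC: 43 − 8q = 13.2 + 3q → q_m = 2.7091.
Price p_m = 43 − 4·2.7091 = 32.1636; MC(q_m) = 13.2 + 3·2.7091 = 21.3273.
Competitive q* = 4.2571, so Δq = 1.548; wedge = 32.1636 − 21.3273 = 10.8363.
The triangle = ½ × 1.548 × 10.8363 = $8.39 thousand.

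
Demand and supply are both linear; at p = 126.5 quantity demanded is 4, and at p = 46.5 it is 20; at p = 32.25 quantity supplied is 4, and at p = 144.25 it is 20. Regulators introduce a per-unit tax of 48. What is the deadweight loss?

Demand slope = (46.5 − 126.5)/(20 − 4) = −5, so p = 146.5 − 5q.
Supply slope = (144.25 − 32.25)/(20 − 4) = 7, so p = 4.25 + 7q.
Competitive equilibrium: 146.5 − 5q = 4.25 + 7q → q* = 11.8542, p* = 87.2292.
With the tax, the buyer price exceeds the seller price by 48: (146.5 − 5q) − (4.25 + 7q) = 48 → q' = 7.8542.
Δq = 11.8542 − 7.8542 = 4; the wedge equals the tax, 48.
Welfare loss = ½ × 4 × 48 = 96.

96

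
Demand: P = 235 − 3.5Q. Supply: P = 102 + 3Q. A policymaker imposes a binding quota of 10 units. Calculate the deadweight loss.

355.69

Competitive equilibrium: 235 − 3.5Q = 102 + 3Q → Q* = 20.4615, P* = 163.3846.
At Q = 10: demand price = 235 − 3.5·10 = 200; supply price = 102 + 3·10 = 132.
ΔQ = 20.4615 − 10 = 10.4615; wedge = 200 − 132 = 68.
The triangle = ½ × 10.4615 × 68 = 355.69.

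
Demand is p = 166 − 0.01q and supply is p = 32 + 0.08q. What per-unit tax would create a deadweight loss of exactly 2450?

21

Competitive equilibrium: 166 − 0.01q = 32 + 0.08q → q* = 1488.8889, p* = 151.1111.
A tax t gives Δq = t/0.09 and wedge t, so DWL = t²/0.18.
t²/0.18 = 2450 → t² = 441 → t = 21.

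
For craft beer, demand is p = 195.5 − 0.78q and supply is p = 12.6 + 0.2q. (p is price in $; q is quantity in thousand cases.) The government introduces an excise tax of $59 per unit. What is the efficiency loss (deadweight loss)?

Competitive equilibrium: 195.5 − 0.78q = 12.6 + 0.2q → q* = 186.6327, p* = 49.9265.
With the tax, the buyer price exceeds the seller price by 59: (195.5 − 0.78q) − (12.6 + 0.2q) = 59 → q' = 126.4286.
Δq = 186.6327 − 126.4286 = 60.2041; the wedge equals the tax, 59.
Welfare loss = ½ × 60.2041 × 59 = $1776.02 thousand.

$1776.02 thousand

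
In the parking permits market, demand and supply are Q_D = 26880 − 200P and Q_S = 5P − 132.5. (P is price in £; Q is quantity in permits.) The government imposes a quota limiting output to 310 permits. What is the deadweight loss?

£4797.37

In inverse form: demand P = 134.4 − 0.005Q, supply P = 26.5 + 0.2Q.
Competitive equilibrium: 134.4 − 0.005Q = 26.5 + 0.2Q → Q* = 526.3415, P* = 131.7683.
At Q = 310: demand price = 134.4 − 0.005·310 = 132.85; supply price = 26.5 + 0.2·310 = 88.5.
ΔQ = 526.3415 − 310 = 216.3415; wedge = 132.85 − 88.5 = 44.35.
DWL = ½ × 216.3415 × 44.35 = £4797.37.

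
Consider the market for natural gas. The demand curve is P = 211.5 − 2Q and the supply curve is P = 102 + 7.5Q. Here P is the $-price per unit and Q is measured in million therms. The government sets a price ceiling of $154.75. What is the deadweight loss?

Competitive equilibrium: 211.5 − 2Q = 102 + 7.5Q → Q* = 11.5263, P* = 188.4474.
At the ceiling P = 154.75, quantity supplied = (154.75 − 102)/7.5 = 7.0333.
Willingness to pay at Q' = 7.0333: 211.5 − 2·7.0333 = 197.4334.
ΔQ = 11.5263 − 7.0333 = 4.493; wedge = 197.4334 − 154.75 = 42.6834.
Deadweight loss = ½ × 4.493 × 42.6834 = $95.89 million.

$95.89 million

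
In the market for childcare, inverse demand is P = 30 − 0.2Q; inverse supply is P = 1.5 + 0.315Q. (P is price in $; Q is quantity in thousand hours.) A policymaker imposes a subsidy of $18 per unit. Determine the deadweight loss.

$314.56 thousand

Competitive equilibrium: 30 − 0.2Q = 1.5 + 0.315Q → Q* = 55.3398, P* = 18.932.
The subsidy lowers effective supply by 18: P = 0.315Q − 16.5.
New quantity: 30 − 0.2Q = 0.315Q − 16.5 → Q' = 90.2913.
Overproduction ΔQ = 90.2913 − 55.3398 = 34.9515; wedge = subsidy = 18.
Welfare loss = ½ × 34.9515 × 18 = $314.56 thousand.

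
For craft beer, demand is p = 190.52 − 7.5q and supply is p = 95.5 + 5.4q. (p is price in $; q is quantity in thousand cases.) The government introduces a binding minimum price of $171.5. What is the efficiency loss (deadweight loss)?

$150.46 thousand

Competitive equilibrium: 190.52 − 7.5q = 95.5 + 5.4q → q* = 7.3659, p* = 135.2758.
At the floor p = 171.5, quantity demanded = (190.52 − 171.5)/7.5 = 2.536.
Sellers' marginal cost at q' = 2.536: 95.5 + 5.4·2.536 = 109.1944.
Δq = 7.3659 − 2.536 = 4.8299; wedge = 171.5 − 109.1944 = 62.3056.
The triangle = ½ × 4.8299 × 62.3056 = $150.46 thousand.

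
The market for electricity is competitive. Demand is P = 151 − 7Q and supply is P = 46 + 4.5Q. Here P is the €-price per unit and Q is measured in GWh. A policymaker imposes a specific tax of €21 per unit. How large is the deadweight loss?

€19.17

Competitive equilibrium: 151 − 7Q = 46 + 4.5Q → Q* = 9.1304, P* = 87.087.
With the tax, the buyer price exceeds the seller price by 21: (151 − 7Q) − (46 + 4.5Q) = 21 → Q' = 7.3043.
ΔQ = 9.1304 − 7.3043 = 1.8261; the wedge equals the tax, 21.
Deadweight loss = ½ × 1.8261 × 21 = €19.17.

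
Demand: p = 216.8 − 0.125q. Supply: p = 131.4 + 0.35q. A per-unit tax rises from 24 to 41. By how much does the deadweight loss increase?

1163.16

Competitive equilibrium: 216.8 − 0.125q = 131.4 + 0.35q → q* = 179.7895, p* = 194.3263.
For a per-unit tax t: Δq = t/0.475, so DWL = ½·t·(t/0.475) = t²/0.95.
At t = 24: DWL = 606.316. At t = 41: DWL = 1769.474.
Increase = 1769.474 − 606.316 = 1163.16.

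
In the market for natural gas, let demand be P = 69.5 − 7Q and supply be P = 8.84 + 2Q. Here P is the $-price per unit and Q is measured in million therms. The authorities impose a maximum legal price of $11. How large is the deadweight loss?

Competitive equilibrium: 69.5 − 7Q = 8.84 + 2Q → Q* = 6.74, P* = 22.32.
At the ceiling P = 11, quantity supplied = (11 − 8.84)/2 = 1.08.
Willingness to pay at Q' = 1.08: 69.5 − 7·1.08 = 61.94.
ΔQ = 6.74 − 1.08 = 5.66; wedge = 61.94 − 11 = 50.94.
Welfare loss = ½ × 5.66 × 50.94 = $144.16 million.

$144.16 million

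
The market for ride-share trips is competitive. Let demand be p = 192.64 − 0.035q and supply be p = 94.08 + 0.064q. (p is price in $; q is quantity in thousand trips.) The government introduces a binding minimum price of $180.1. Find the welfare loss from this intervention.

Competitive equilibrium: 192.64 − 0.035q = 94.08 + 0.064q → q* = 995.55556, p* = 157.79556.
At the floor p = 180.1, quantity demanded = (192.64 − 180.1)/0.035 = 358.28571.
Sellers' marginal cost at q' = 358.28571: 94.08 + 0.064·358.28571 = 117.01029.
Δq = 995.55556 − 358.28571 = 637.26985; wedge = 180.1 − 117.01029 = 63.08971.
Deadweight loss = ½ × 637.26985 × 63.08971 = $20102.59 thousand.

$20102.59 thousand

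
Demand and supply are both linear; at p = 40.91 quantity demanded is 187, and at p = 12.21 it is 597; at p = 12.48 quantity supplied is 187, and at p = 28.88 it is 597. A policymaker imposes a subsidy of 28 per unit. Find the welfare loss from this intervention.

Demand slope = (12.21 − 40.91)/(597 − 187) = −0.07, so p = 54 − 0.07q.
Supply slope = (28.88 − 12.48)/(597 − 187) = 0.04, so p = 5 + 0.04q.
Competitive equilibrium: 54 − 0.07q = 5 + 0.04q → q* = 445.4545, p* = 22.8182.
The subsidy lowers effective supply by 28: p = 0.04q − 23.
New quantity: 54 − 0.07q = 0.04q − 23 → q' = 700.
Overproduction Δq = 700 − 445.4545 = 254.5455; wedge = subsidy = 28.
The triangle = ½ × 254.5455 × 28 = 3563.64.

3563.64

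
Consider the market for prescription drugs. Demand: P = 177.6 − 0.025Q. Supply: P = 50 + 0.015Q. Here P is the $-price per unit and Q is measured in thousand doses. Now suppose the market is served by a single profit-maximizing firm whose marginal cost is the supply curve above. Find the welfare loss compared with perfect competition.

$30106.80 thousand

Competitive equilibrium: 177.6 − 0.025Q = 50 + 0.015Q → Q* = 3190, P* = 97.85.
Marginal revenue: MR = 177.6 − 0.05Q. Set MR = MC: 177.6 − 0.05Q = 50 + 0.015Q → Q_m = 1963.076923.
Price P_m = 177.6 − 0.025·1963.076923 = 128.523077; MC(Q_m) = 50 + 0.015·1963.076923 = 79.446154.
Competitive Q* = 3190, so ΔQ = 1226.923077; wedge = 128.523077 − 79.446154 = 49.076923.
The triangle = ½ × 1226.923077 × 49.076923 = $30106.80 thousand.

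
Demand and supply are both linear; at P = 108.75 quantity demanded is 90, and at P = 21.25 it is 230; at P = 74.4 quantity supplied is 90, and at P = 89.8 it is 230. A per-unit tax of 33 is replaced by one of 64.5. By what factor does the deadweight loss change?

3.820

Demand slope = (21.25 − 108.75)/(230 − 90) = −0.625, so P = 165 − 0.625Q.
Supply slope = (89.8 − 74.4)/(230 − 90) = 0.11, so P = 64.5 + 0.11Q.
Competitive equilibrium: 165 − 0.625Q = 64.5 + 0.11Q → Q* = 136.7347, P* = 79.5408.
For a per-unit tax t: ΔQ = t/0.735, so DWL = ½·t·(t/0.735) = t²/1.47.
At t = 33: DWL = 740.816. At t = 64.5: DWL = 2830.102.
Ratio = (64.5/33)² = 3.820.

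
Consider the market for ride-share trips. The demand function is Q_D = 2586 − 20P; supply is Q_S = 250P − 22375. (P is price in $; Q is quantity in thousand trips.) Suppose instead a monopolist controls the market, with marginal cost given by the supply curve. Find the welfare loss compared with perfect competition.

In inverse form: demand P = 129.3 − 0.05Q, supply P = 89.5 + 0.004Q.
Competitive equilibrium: 129.3 − 0.05Q = 89.5 + 0.004Q → Q* = 737.037037, P* = 92.448148.
Marginal revenue: MR = 129.3 − 0.1Q. Set MR = MC: 129.3 − 0.1Q = 89.5 + 0.004Q → Q_m = 382.692308.
Price P_m = 129.3 − 0.05·382.692308 = 110.165385; MC(Q_m) = 89.5 + 0.004·382.692308 = 91.030769.
Competitive Q* = 737.037037, so ΔQ = 354.344729; wedge = 110.165385 − 91.030769 = 19.134616.
The triangle = ½ × 354.344729 × 19.134616 = $3390.13 thousand.

$3390.13 thousand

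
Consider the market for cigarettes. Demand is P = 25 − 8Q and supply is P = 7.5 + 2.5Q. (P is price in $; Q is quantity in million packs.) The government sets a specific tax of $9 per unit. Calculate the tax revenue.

Competitive equilibrium: 25 − 8Q = 7.5 + 2.5Q → Q* = 1.6667, P* = 11.6667.
With the tax, the buyer price exceeds the seller price by 9: (25 − 8Q) − (7.5 + 2.5Q) = 9 → Q' = 0.8095.
Tax revenue = 9 × 0.8095 = $7.29 million.

$7.29 million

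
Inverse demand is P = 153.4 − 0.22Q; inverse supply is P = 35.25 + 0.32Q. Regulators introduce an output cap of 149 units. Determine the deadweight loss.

1315.31

Competitive equilibrium: 153.4 − 0.22Q = 35.25 + 0.32Q → Q* = 218.7963, P* = 105.2648.
At Q = 149: demand price = 153.4 − 0.22·149 = 120.62; supply price = 35.25 + 0.32·149 = 82.93.
ΔQ = 218.7963 − 149 = 69.7963; wedge = 120.62 − 82.93 = 37.69.
Deadweight loss = ½ × 69.7963 × 37.69 = 1315.31.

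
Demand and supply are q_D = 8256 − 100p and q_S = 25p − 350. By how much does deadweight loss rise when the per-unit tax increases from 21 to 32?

In inverse form: demand p = 82.56 − 0.01q, supply p = 14 + 0.04q.
Competitive equilibrium: 82.56 − 0.01q = 14 + 0.04q → q* = 1371.2, p* = 68.848.
For a per-unit tax t: Δq = t/0.05, so DWL = ½·t·(t/0.05) = t²/0.1.
At t = 21: DWL = 4410. At t = 32: DWL = 10240.
Increase = 10240 − 4410 = 5830.

5830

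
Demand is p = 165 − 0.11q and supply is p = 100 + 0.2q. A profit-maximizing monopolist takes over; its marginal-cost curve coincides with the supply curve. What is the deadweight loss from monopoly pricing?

Competitive equilibrium: 165 − 0.11q = 100 + 0.2q → q* = 209.6774, p* = 141.9355.
Marginal revenue: MR = 165 − 0.22q. Set MR = MC: 165 − 0.22q = 100 + 0.2q → q_m = 154.7619.
Price p_m = 165 − 0.11·154.7619 = 147.9762; MC(q_m) = 100 + 0.2·154.7619 = 130.9524.
Competitive q* = 209.6774, so Δq = 54.9155; wedge = 147.9762 − 130.9524 = 17.0238.
DWL = ½ × 54.9155 × 17.0238 = 467.44.

467.44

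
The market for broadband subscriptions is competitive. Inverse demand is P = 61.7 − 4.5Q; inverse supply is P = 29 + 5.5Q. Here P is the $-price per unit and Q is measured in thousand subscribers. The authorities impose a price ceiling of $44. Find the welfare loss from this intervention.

$1.47 thousand

Competitive equilibrium: 61.7 − 4.5Q = 29 + 5.5Q → Q* = 3.27, P* = 46.985.
At the ceiling P = 44, quantity supplied = (44 − 29)/5.5 = 2.7273.
Willingness to pay at Q' = 2.7273: 61.7 − 4.5·2.7273 = 49.4272.
ΔQ = 3.27 − 2.7273 = 0.5427; wedge = 49.4272 − 44 = 5.4272.
Deadweight loss = ½ × 0.5427 × 5.4272 = $1.47 thousand.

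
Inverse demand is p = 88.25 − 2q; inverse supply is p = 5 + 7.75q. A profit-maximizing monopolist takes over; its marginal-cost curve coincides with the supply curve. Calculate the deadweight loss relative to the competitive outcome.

10.30

Competitive equilibrium: 88.25 − 2q = 5 + 7.75q → q* = 8.5385, p* = 71.1731.
Marginal revenue: MR = 88.25 − 4q. Set MR = MC: 88.25 − 4q = 5 + 7.75q → q_m = 7.0851.
Price p_m = 88.25 − 2·7.0851 = 74.0798; MC(q_m) = 5 + 7.75·7.0851 = 59.9095.
Competitive q* = 8.5385, so Δq = 1.4534; wedge = 74.0798 − 59.9095 = 14.1703.
Deadweight loss = ½ × 1.4534 × 14.1703 = 10.30.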